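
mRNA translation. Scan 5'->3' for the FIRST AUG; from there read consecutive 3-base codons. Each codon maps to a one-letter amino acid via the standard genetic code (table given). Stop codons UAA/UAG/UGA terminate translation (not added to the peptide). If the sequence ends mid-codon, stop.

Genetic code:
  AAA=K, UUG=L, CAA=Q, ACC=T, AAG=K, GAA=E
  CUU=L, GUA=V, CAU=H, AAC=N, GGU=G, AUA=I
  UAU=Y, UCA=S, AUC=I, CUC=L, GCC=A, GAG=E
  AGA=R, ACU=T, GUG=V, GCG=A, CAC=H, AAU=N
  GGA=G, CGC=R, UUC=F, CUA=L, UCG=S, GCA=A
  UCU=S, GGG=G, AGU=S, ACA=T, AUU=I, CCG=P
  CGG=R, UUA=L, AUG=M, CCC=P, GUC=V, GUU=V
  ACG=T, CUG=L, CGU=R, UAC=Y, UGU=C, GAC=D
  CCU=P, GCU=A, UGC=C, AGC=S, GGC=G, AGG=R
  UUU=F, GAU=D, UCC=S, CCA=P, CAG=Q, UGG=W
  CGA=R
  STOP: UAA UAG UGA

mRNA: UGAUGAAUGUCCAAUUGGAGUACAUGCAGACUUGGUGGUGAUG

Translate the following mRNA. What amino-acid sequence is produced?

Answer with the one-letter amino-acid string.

start AUG at pos 2
pos 2: AUG -> M; peptide=M
pos 5: AAU -> N; peptide=MN
pos 8: GUC -> V; peptide=MNV
pos 11: CAA -> Q; peptide=MNVQ
pos 14: UUG -> L; peptide=MNVQL
pos 17: GAG -> E; peptide=MNVQLE
pos 20: UAC -> Y; peptide=MNVQLEY
pos 23: AUG -> M; peptide=MNVQLEYM
pos 26: CAG -> Q; peptide=MNVQLEYMQ
pos 29: ACU -> T; peptide=MNVQLEYMQT
pos 32: UGG -> W; peptide=MNVQLEYMQTW
pos 35: UGG -> W; peptide=MNVQLEYMQTWW
pos 38: UGA -> STOP

Answer: MNVQLEYMQTWW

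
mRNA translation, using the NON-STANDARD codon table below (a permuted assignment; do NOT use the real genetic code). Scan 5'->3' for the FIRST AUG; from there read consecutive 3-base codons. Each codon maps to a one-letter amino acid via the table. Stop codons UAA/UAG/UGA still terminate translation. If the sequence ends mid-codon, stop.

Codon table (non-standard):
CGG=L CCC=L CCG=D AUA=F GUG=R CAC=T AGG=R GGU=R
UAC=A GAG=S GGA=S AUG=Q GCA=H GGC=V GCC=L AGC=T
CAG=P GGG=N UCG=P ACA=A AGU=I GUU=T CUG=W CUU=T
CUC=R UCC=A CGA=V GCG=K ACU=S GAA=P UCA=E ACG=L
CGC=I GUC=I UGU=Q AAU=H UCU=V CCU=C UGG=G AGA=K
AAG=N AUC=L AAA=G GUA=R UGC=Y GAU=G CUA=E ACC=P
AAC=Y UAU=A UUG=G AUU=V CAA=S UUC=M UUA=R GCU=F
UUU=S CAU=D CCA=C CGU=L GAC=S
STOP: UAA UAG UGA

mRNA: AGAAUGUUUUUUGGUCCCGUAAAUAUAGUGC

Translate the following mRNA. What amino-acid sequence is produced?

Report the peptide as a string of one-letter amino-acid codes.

Answer: QSSRLRHFR

Derivation:
start AUG at pos 3
pos 3: AUG -> Q; peptide=Q
pos 6: UUU -> S; peptide=QS
pos 9: UUU -> S; peptide=QSS
pos 12: GGU -> R; peptide=QSSR
pos 15: CCC -> L; peptide=QSSRL
pos 18: GUA -> R; peptide=QSSRLR
pos 21: AAU -> H; peptide=QSSRLRH
pos 24: AUA -> F; peptide=QSSRLRHF
pos 27: GUG -> R; peptide=QSSRLRHFR
pos 30: only 1 nt remain (<3), stop (end of mRNA)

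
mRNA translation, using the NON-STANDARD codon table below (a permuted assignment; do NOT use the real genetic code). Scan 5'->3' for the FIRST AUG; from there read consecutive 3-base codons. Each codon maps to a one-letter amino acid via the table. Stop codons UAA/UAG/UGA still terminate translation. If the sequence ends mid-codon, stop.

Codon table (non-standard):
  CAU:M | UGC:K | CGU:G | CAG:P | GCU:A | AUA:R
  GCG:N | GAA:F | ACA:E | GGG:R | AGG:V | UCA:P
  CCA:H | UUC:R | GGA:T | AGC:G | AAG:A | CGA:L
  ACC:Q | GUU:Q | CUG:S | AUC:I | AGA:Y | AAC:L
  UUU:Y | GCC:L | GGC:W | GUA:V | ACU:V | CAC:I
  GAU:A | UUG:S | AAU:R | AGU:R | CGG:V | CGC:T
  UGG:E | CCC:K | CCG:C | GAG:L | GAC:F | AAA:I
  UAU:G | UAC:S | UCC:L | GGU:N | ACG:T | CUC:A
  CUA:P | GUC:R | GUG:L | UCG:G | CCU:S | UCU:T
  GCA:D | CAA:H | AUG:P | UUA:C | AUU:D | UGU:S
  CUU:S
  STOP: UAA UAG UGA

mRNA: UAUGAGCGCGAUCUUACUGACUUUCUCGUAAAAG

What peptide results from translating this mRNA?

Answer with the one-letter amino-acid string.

start AUG at pos 1
pos 1: AUG -> P; peptide=P
pos 4: AGC -> G; peptide=PG
pos 7: GCG -> N; peptide=PGN
pos 10: AUC -> I; peptide=PGNI
pos 13: UUA -> C; peptide=PGNIC
pos 16: CUG -> S; peptide=PGNICS
pos 19: ACU -> V; peptide=PGNICSV
pos 22: UUC -> R; peptide=PGNICSVR
pos 25: UCG -> G; peptide=PGNICSVRG
pos 28: UAA -> STOP

Answer: PGNICSVRG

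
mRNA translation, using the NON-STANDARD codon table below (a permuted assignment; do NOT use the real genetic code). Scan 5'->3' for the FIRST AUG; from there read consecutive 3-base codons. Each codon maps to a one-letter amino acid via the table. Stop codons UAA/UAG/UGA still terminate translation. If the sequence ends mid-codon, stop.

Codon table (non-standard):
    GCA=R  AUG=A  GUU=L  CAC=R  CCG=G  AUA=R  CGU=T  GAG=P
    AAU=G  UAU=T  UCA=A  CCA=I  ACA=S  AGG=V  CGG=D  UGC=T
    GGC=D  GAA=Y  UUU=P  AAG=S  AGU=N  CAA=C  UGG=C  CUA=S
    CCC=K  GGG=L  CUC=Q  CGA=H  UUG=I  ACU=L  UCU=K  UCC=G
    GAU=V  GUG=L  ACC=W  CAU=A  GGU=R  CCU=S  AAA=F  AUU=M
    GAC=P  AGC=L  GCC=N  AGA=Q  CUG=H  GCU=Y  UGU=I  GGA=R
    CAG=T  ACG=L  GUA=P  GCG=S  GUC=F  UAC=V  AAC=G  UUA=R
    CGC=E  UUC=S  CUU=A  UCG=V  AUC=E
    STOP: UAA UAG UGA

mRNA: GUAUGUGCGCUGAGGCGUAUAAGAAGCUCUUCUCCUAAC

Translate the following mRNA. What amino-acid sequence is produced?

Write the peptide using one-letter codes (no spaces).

start AUG at pos 2
pos 2: AUG -> A; peptide=A
pos 5: UGC -> T; peptide=AT
pos 8: GCU -> Y; peptide=ATY
pos 11: GAG -> P; peptide=ATYP
pos 14: GCG -> S; peptide=ATYPS
pos 17: UAU -> T; peptide=ATYPST
pos 20: AAG -> S; peptide=ATYPSTS
pos 23: AAG -> S; peptide=ATYPSTSS
pos 26: CUC -> Q; peptide=ATYPSTSSQ
pos 29: UUC -> S; peptide=ATYPSTSSQS
pos 32: UCC -> G; peptide=ATYPSTSSQSG
pos 35: UAA -> STOP

Answer: ATYPSTSSQSG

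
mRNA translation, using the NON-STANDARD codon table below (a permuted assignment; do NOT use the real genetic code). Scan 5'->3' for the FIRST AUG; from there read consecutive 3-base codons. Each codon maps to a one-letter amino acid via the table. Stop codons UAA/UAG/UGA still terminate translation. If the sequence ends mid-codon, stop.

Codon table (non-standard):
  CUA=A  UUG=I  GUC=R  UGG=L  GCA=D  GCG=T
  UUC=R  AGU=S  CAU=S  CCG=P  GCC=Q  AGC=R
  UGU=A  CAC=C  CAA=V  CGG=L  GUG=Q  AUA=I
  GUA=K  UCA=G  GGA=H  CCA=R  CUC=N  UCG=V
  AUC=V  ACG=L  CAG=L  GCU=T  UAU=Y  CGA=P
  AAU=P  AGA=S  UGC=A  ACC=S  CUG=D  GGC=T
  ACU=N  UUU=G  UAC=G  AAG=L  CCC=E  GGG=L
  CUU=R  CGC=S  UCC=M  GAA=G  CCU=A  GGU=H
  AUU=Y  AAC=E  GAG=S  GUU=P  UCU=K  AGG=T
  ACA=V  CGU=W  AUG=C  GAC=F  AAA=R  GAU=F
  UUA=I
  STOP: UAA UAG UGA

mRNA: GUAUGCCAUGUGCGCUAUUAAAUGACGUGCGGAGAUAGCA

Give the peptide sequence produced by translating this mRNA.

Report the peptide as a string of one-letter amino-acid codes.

Answer: CRATAIPFQLS

Derivation:
start AUG at pos 2
pos 2: AUG -> C; peptide=C
pos 5: CCA -> R; peptide=CR
pos 8: UGU -> A; peptide=CRA
pos 11: GCG -> T; peptide=CRAT
pos 14: CUA -> A; peptide=CRATA
pos 17: UUA -> I; peptide=CRATAI
pos 20: AAU -> P; peptide=CRATAIP
pos 23: GAC -> F; peptide=CRATAIPF
pos 26: GUG -> Q; peptide=CRATAIPFQ
pos 29: CGG -> L; peptide=CRATAIPFQL
pos 32: AGA -> S; peptide=CRATAIPFQLS
pos 35: UAG -> STOP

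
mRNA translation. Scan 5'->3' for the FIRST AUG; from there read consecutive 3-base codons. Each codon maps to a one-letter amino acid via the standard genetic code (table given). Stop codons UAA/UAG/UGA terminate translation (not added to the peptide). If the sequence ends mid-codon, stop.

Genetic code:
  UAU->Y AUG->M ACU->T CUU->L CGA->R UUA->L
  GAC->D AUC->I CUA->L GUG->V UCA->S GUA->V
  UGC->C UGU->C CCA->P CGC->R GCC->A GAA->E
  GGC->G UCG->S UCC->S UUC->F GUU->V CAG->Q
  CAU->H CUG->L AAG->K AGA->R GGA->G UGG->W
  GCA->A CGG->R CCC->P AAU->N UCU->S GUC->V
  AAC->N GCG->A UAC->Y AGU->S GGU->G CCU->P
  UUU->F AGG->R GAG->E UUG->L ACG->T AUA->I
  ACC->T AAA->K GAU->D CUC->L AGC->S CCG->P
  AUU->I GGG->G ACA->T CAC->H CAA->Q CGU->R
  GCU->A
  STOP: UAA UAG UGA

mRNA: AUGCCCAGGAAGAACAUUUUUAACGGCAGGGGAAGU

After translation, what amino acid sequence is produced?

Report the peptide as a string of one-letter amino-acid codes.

start AUG at pos 0
pos 0: AUG -> M; peptide=M
pos 3: CCC -> P; peptide=MP
pos 6: AGG -> R; peptide=MPR
pos 9: AAG -> K; peptide=MPRK
pos 12: AAC -> N; peptide=MPRKN
pos 15: AUU -> I; peptide=MPRKNI
pos 18: UUU -> F; peptide=MPRKNIF
pos 21: AAC -> N; peptide=MPRKNIFN
pos 24: GGC -> G; peptide=MPRKNIFNG
pos 27: AGG -> R; peptide=MPRKNIFNGR
pos 30: GGA -> G; peptide=MPRKNIFNGRG
pos 33: AGU -> S; peptide=MPRKNIFNGRGS
pos 36: only 0 nt remain (<3), stop (end of mRNA)

Answer: MPRKNIFNGRGS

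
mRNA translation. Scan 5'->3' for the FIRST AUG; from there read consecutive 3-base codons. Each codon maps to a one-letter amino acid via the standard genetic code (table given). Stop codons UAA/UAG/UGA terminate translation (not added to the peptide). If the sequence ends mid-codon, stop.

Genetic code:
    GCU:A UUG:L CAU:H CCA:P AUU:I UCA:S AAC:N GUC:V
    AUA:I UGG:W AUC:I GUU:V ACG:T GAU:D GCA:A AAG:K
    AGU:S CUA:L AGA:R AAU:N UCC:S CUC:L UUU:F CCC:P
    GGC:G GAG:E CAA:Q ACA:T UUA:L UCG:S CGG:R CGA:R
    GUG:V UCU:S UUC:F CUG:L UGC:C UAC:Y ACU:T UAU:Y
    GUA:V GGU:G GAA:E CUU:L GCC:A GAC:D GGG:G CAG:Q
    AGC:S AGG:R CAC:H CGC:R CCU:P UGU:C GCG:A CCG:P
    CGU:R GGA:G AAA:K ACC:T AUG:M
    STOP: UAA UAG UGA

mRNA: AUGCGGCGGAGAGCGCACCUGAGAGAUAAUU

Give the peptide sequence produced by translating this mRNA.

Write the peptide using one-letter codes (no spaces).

start AUG at pos 0
pos 0: AUG -> M; peptide=M
pos 3: CGG -> R; peptide=MR
pos 6: CGG -> R; peptide=MRR
pos 9: AGA -> R; peptide=MRRR
pos 12: GCG -> A; peptide=MRRRA
pos 15: CAC -> H; peptide=MRRRAH
pos 18: CUG -> L; peptide=MRRRAHL
pos 21: AGA -> R; peptide=MRRRAHLR
pos 24: GAU -> D; peptide=MRRRAHLRD
pos 27: AAU -> N; peptide=MRRRAHLRDN
pos 30: only 1 nt remain (<3), stop (end of mRNA)

Answer: MRRRAHLRDN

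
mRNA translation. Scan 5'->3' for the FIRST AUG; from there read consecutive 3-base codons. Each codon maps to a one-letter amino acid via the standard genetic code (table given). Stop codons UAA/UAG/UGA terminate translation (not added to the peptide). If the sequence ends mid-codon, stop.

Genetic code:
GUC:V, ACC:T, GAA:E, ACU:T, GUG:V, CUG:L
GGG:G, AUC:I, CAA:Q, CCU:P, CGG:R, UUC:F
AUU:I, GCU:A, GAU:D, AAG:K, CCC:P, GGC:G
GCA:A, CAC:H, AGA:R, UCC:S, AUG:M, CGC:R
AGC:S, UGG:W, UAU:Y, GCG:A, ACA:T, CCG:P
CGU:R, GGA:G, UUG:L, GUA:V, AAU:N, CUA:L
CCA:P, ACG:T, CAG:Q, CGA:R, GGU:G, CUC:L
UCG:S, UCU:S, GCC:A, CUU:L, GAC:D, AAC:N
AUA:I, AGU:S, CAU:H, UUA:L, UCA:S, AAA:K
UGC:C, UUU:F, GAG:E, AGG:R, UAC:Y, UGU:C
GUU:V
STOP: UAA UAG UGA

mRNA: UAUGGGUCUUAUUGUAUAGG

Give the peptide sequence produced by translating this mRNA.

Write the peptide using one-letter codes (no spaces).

Answer: MGLIV

Derivation:
start AUG at pos 1
pos 1: AUG -> M; peptide=M
pos 4: GGU -> G; peptide=MG
pos 7: CUU -> L; peptide=MGL
pos 10: AUU -> I; peptide=MGLI
pos 13: GUA -> V; peptide=MGLIV
pos 16: UAG -> STOP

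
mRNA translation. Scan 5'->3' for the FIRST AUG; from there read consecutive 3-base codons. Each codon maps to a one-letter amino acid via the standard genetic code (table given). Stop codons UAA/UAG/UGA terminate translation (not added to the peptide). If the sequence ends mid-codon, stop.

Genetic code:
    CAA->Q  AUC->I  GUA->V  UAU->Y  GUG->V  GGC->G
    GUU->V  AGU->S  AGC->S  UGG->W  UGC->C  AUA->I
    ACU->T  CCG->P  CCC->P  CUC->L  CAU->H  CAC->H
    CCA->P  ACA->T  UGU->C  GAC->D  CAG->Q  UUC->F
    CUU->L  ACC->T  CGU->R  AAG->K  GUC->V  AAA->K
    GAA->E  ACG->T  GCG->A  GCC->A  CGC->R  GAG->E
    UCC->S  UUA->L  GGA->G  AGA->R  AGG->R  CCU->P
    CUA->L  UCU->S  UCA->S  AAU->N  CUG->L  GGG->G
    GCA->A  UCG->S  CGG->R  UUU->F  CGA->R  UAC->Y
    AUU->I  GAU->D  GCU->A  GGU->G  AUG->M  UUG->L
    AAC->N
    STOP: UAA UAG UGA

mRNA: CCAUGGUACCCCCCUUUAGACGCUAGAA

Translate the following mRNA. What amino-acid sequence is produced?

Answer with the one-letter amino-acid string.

start AUG at pos 2
pos 2: AUG -> M; peptide=M
pos 5: GUA -> V; peptide=MV
pos 8: CCC -> P; peptide=MVP
pos 11: CCC -> P; peptide=MVPP
pos 14: UUU -> F; peptide=MVPPF
pos 17: AGA -> R; peptide=MVPPFR
pos 20: CGC -> R; peptide=MVPPFRR
pos 23: UAG -> STOP

Answer: MVPPFRR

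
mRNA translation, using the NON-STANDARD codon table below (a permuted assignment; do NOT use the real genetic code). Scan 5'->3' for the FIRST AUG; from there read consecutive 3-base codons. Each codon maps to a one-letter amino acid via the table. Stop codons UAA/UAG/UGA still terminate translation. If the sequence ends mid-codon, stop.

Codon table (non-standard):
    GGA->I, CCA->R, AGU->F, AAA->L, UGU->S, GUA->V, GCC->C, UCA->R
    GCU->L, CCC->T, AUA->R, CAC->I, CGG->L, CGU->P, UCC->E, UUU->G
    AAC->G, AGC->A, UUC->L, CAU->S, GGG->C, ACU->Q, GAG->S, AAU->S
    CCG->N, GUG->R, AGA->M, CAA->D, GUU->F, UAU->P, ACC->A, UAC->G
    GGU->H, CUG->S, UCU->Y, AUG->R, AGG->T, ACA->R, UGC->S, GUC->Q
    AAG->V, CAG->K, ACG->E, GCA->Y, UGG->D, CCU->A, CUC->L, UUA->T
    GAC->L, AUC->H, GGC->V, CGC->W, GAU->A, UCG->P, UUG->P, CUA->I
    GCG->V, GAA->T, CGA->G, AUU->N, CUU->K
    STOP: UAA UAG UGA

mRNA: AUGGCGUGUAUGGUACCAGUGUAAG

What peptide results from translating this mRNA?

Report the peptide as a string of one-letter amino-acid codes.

start AUG at pos 0
pos 0: AUG -> R; peptide=R
pos 3: GCG -> V; peptide=RV
pos 6: UGU -> S; peptide=RVS
pos 9: AUG -> R; peptide=RVSR
pos 12: GUA -> V; peptide=RVSRV
pos 15: CCA -> R; peptide=RVSRVR
pos 18: GUG -> R; peptide=RVSRVRR
pos 21: UAA -> STOP

Answer: RVSRVRR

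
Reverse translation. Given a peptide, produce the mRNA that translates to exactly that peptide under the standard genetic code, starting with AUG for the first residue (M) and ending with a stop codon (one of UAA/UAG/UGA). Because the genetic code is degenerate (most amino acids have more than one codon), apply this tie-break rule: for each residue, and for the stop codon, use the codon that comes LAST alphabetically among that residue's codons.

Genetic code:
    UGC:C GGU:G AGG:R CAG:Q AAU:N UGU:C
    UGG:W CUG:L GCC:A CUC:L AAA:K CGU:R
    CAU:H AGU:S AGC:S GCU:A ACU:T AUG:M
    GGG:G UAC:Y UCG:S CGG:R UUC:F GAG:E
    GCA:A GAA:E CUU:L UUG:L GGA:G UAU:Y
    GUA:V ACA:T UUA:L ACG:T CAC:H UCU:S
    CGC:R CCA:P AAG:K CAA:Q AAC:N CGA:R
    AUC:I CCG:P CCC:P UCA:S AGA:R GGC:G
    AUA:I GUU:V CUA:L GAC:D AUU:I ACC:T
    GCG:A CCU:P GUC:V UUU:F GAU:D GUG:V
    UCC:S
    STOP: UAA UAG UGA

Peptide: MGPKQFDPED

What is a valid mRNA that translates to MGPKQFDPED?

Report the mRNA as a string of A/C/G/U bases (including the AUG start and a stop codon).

Answer: mRNA: AUGGGUCCUAAGCAGUUUGAUCCUGAGGAUUGA

Derivation:
residue 1: M -> AUG (start codon)
residue 2: G codons sorted = GGA,GGC,GGG,GGU -> pick last = GGU
residue 3: P codons sorted = CCA,CCC,CCG,CCU -> pick last = CCU
residue 4: K codons sorted = AAA,AAG -> pick last = AAG
residue 5: Q codons sorted = CAA,CAG -> pick last = CAG
residue 6: F codons sorted = UUC,UUU -> pick last = UUU
residue 7: D codons sorted = GAC,GAU -> pick last = GAU
residue 8: P codons sorted = CCA,CCC,CCG,CCU -> pick last = CCU
residue 9: E codons sorted = GAA,GAG -> pick last = GAG
residue 10: D codons sorted = GAC,GAU -> pick last = GAU
terminator: stop codons sorted = UAA,UAG,UGA -> pick last = UGA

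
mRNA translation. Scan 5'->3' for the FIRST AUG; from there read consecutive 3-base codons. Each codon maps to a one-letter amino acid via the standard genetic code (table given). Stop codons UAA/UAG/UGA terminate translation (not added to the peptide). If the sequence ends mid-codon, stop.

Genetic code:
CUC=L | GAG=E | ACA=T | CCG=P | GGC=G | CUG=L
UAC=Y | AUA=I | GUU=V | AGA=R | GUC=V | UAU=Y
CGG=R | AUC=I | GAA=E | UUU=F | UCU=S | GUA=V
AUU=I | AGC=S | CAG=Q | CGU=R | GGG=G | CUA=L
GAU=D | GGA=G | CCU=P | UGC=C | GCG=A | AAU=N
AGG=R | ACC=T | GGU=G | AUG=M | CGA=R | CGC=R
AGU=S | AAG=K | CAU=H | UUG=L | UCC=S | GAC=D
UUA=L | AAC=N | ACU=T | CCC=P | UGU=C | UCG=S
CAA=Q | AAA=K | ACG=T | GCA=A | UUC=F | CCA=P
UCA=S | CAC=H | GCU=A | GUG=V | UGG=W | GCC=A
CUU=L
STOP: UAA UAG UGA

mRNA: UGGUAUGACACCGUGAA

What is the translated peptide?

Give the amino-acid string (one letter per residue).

Answer: MTP

Derivation:
start AUG at pos 4
pos 4: AUG -> M; peptide=M
pos 7: ACA -> T; peptide=MT
pos 10: CCG -> P; peptide=MTP
pos 13: UGA -> STOP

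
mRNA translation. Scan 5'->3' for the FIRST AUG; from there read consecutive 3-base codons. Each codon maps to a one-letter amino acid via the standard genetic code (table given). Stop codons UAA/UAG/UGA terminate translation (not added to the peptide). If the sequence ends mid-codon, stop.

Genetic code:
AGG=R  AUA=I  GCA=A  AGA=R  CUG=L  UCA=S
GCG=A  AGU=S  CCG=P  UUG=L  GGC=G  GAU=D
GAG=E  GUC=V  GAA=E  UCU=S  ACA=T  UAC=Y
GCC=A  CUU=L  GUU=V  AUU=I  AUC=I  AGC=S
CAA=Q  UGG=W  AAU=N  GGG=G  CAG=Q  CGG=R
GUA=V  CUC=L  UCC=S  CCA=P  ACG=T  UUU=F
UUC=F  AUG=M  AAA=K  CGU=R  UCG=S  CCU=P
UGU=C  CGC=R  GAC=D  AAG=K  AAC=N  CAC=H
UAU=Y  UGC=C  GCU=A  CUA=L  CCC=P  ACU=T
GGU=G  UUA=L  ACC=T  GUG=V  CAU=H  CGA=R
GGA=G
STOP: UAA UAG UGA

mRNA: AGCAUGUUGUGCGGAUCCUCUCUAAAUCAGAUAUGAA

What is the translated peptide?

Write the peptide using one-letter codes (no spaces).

start AUG at pos 3
pos 3: AUG -> M; peptide=M
pos 6: UUG -> L; peptide=ML
pos 9: UGC -> C; peptide=MLC
pos 12: GGA -> G; peptide=MLCG
pos 15: UCC -> S; peptide=MLCGS
pos 18: UCU -> S; peptide=MLCGSS
pos 21: CUA -> L; peptide=MLCGSSL
pos 24: AAU -> N; peptide=MLCGSSLN
pos 27: CAG -> Q; peptide=MLCGSSLNQ
pos 30: AUA -> I; peptide=MLCGSSLNQI
pos 33: UGA -> STOP

Answer: MLCGSSLNQI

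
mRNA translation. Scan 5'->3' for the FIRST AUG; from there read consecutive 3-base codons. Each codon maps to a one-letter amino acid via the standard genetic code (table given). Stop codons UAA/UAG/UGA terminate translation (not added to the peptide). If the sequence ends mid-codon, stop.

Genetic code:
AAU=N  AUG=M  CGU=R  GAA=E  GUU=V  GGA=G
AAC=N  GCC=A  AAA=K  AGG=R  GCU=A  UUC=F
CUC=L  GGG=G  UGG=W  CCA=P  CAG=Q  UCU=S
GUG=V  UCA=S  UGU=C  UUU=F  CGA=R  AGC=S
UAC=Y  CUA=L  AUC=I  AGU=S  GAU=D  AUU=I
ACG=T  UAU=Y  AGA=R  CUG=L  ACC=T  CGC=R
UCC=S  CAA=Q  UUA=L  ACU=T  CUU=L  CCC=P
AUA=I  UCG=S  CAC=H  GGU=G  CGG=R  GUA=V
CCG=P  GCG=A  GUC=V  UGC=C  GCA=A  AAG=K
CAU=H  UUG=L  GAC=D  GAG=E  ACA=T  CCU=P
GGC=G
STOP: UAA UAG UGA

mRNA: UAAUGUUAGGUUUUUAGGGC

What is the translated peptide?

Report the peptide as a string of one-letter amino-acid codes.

start AUG at pos 2
pos 2: AUG -> M; peptide=M
pos 5: UUA -> L; peptide=ML
pos 8: GGU -> G; peptide=MLG
pos 11: UUU -> F; peptide=MLGF
pos 14: UAG -> STOP

Answer: MLGF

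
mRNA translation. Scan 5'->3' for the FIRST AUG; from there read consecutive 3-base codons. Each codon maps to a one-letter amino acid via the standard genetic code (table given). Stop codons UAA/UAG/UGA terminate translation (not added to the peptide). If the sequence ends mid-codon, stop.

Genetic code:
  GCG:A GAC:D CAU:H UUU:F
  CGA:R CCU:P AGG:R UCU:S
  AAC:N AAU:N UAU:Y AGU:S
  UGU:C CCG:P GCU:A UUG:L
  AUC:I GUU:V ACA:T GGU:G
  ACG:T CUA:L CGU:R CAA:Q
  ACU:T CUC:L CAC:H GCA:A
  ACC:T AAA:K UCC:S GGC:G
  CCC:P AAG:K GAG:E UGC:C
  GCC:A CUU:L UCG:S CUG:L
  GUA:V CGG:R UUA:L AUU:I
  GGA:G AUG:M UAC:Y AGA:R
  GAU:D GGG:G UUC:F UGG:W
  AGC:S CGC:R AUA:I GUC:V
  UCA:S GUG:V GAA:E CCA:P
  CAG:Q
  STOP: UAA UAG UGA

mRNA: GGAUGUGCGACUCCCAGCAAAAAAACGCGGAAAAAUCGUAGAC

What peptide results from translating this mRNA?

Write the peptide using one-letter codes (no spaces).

start AUG at pos 2
pos 2: AUG -> M; peptide=M
pos 5: UGC -> C; peptide=MC
pos 8: GAC -> D; peptide=MCD
pos 11: UCC -> S; peptide=MCDS
pos 14: CAG -> Q; peptide=MCDSQ
pos 17: CAA -> Q; peptide=MCDSQQ
pos 20: AAA -> K; peptide=MCDSQQK
pos 23: AAC -> N; peptide=MCDSQQKN
pos 26: GCG -> A; peptide=MCDSQQKNA
pos 29: GAA -> E; peptide=MCDSQQKNAE
pos 32: AAA -> K; peptide=MCDSQQKNAEK
pos 35: UCG -> S; peptide=MCDSQQKNAEKS
pos 38: UAG -> STOP

Answer: MCDSQQKNAEKS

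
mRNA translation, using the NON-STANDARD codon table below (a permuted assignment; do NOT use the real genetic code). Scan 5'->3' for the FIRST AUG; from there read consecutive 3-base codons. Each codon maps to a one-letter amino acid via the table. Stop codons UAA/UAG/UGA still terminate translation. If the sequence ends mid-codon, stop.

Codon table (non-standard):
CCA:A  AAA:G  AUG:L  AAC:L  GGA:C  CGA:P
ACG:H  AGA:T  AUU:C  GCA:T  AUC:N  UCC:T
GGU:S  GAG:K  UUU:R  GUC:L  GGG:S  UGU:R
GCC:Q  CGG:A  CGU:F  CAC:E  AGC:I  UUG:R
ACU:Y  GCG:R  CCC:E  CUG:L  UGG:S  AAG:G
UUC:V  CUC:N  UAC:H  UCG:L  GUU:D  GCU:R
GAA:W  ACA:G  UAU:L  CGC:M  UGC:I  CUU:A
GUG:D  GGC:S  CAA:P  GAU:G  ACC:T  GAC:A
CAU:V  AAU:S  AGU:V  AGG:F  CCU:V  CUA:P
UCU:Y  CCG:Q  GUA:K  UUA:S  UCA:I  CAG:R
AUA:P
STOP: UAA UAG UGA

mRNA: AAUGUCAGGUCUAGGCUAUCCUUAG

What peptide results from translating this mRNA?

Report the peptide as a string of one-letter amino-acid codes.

Answer: LISPSLV

Derivation:
start AUG at pos 1
pos 1: AUG -> L; peptide=L
pos 4: UCA -> I; peptide=LI
pos 7: GGU -> S; peptide=LIS
pos 10: CUA -> P; peptide=LISP
pos 13: GGC -> S; peptide=LISPS
pos 16: UAU -> L; peptide=LISPSL
pos 19: CCU -> V; peptide=LISPSLV
pos 22: UAG -> STOP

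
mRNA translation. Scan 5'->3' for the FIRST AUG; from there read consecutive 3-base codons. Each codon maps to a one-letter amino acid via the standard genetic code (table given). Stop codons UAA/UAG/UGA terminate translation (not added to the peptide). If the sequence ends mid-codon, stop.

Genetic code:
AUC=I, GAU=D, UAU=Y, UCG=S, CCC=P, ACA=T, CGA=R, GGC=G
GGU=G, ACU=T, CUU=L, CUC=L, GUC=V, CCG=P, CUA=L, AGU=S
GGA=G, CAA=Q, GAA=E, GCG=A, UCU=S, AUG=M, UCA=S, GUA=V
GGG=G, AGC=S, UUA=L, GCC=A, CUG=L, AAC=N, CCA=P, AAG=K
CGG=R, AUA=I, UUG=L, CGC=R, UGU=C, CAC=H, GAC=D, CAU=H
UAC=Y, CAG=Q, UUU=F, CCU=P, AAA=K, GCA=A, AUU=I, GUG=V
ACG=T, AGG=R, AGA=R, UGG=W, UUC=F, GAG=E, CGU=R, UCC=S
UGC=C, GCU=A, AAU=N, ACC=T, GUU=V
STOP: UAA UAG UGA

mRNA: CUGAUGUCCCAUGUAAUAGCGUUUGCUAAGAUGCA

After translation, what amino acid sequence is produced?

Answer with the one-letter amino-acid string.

start AUG at pos 3
pos 3: AUG -> M; peptide=M
pos 6: UCC -> S; peptide=MS
pos 9: CAU -> H; peptide=MSH
pos 12: GUA -> V; peptide=MSHV
pos 15: AUA -> I; peptide=MSHVI
pos 18: GCG -> A; peptide=MSHVIA
pos 21: UUU -> F; peptide=MSHVIAF
pos 24: GCU -> A; peptide=MSHVIAFA
pos 27: AAG -> K; peptide=MSHVIAFAK
pos 30: AUG -> M; peptide=MSHVIAFAKM
pos 33: only 2 nt remain (<3), stop (end of mRNA)

Answer: MSHVIAFAKM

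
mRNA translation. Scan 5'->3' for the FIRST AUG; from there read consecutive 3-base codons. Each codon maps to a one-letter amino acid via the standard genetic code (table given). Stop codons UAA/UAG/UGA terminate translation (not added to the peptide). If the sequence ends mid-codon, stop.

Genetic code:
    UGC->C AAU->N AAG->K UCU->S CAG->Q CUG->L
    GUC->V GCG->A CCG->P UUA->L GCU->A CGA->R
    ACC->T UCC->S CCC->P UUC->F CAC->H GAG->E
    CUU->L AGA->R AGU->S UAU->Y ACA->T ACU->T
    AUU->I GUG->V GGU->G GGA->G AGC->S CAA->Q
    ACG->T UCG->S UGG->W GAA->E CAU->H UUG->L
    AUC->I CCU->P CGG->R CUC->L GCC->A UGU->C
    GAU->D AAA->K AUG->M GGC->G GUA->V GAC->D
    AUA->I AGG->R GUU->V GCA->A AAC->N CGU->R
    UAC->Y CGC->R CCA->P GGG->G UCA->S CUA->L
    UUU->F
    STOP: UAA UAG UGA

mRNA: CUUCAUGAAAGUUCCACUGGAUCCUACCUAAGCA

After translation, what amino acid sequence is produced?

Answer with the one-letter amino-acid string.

Answer: MKVPLDPT

Derivation:
start AUG at pos 4
pos 4: AUG -> M; peptide=M
pos 7: AAA -> K; peptide=MK
pos 10: GUU -> V; peptide=MKV
pos 13: CCA -> P; peptide=MKVP
pos 16: CUG -> L; peptide=MKVPL
pos 19: GAU -> D; peptide=MKVPLD
pos 22: CCU -> P; peptide=MKVPLDP
pos 25: ACC -> T; peptide=MKVPLDPT
pos 28: UAA -> STOP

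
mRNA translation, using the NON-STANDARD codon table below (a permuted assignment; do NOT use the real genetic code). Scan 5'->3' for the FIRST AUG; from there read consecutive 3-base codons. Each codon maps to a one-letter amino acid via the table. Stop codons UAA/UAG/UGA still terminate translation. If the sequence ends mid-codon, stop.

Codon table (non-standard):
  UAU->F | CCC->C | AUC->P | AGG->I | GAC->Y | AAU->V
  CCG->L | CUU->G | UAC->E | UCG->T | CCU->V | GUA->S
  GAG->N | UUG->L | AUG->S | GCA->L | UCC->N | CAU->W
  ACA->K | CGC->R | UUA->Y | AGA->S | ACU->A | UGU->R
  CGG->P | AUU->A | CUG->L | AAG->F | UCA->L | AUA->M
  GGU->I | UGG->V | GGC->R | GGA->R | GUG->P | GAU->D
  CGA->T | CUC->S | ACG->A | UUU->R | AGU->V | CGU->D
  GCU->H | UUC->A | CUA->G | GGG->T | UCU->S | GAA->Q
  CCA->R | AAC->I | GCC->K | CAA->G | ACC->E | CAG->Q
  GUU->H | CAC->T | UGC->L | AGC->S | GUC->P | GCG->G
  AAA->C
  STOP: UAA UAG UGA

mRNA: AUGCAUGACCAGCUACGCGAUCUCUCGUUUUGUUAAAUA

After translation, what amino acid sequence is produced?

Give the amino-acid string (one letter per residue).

start AUG at pos 0
pos 0: AUG -> S; peptide=S
pos 3: CAU -> W; peptide=SW
pos 6: GAC -> Y; peptide=SWY
pos 9: CAG -> Q; peptide=SWYQ
pos 12: CUA -> G; peptide=SWYQG
pos 15: CGC -> R; peptide=SWYQGR
pos 18: GAU -> D; peptide=SWYQGRD
pos 21: CUC -> S; peptide=SWYQGRDS
pos 24: UCG -> T; peptide=SWYQGRDST
pos 27: UUU -> R; peptide=SWYQGRDSTR
pos 30: UGU -> R; peptide=SWYQGRDSTRR
pos 33: UAA -> STOP

Answer: SWYQGRDSTRR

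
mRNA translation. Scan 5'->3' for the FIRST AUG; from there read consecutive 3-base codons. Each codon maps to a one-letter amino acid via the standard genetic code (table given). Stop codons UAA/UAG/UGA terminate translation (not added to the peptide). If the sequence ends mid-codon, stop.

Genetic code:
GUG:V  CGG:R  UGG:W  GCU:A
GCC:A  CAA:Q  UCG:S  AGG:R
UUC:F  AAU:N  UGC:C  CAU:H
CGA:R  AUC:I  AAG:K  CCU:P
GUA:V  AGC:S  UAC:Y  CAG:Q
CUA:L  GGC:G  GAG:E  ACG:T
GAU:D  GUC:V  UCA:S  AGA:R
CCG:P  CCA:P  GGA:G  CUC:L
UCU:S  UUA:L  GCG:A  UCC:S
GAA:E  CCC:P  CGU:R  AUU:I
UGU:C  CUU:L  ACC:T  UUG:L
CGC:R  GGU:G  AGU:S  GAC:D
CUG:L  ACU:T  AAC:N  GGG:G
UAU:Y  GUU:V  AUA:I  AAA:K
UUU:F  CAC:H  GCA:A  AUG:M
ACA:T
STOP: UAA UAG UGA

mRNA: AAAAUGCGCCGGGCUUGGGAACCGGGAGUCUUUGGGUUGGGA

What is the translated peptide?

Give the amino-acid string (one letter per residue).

Answer: MRRAWEPGVFGLG

Derivation:
start AUG at pos 3
pos 3: AUG -> M; peptide=M
pos 6: CGC -> R; peptide=MR
pos 9: CGG -> R; peptide=MRR
pos 12: GCU -> A; peptide=MRRA
pos 15: UGG -> W; peptide=MRRAW
pos 18: GAA -> E; peptide=MRRAWE
pos 21: CCG -> P; peptide=MRRAWEP
pos 24: GGA -> G; peptide=MRRAWEPG
pos 27: GUC -> V; peptide=MRRAWEPGV
pos 30: UUU -> F; peptide=MRRAWEPGVF
pos 33: GGG -> G; peptide=MRRAWEPGVFG
pos 36: UUG -> L; peptide=MRRAWEPGVFGL
pos 39: GGA -> G; peptide=MRRAWEPGVFGLG
pos 42: only 0 nt remain (<3), stop (end of mRNA)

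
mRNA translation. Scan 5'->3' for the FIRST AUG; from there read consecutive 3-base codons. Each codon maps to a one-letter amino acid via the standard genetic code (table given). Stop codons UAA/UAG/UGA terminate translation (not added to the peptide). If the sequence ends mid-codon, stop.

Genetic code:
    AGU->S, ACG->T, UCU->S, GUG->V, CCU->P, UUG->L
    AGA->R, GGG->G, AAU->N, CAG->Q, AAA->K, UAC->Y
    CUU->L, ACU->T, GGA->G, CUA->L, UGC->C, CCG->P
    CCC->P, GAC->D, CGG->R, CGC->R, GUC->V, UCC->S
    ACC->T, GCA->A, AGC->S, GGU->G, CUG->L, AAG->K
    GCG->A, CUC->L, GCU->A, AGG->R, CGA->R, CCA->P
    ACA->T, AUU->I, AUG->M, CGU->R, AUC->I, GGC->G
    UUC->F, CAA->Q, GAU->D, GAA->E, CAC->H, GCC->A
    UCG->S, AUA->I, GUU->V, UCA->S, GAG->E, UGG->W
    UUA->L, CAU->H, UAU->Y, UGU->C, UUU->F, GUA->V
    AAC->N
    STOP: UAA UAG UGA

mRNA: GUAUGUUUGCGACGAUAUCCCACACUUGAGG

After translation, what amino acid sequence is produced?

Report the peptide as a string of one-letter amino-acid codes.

Answer: MFATISHT

Derivation:
start AUG at pos 2
pos 2: AUG -> M; peptide=M
pos 5: UUU -> F; peptide=MF
pos 8: GCG -> A; peptide=MFA
pos 11: ACG -> T; peptide=MFAT
pos 14: AUA -> I; peptide=MFATI
pos 17: UCC -> S; peptide=MFATIS
pos 20: CAC -> H; peptide=MFATISH
pos 23: ACU -> T; peptide=MFATISHT
pos 26: UGA -> STOP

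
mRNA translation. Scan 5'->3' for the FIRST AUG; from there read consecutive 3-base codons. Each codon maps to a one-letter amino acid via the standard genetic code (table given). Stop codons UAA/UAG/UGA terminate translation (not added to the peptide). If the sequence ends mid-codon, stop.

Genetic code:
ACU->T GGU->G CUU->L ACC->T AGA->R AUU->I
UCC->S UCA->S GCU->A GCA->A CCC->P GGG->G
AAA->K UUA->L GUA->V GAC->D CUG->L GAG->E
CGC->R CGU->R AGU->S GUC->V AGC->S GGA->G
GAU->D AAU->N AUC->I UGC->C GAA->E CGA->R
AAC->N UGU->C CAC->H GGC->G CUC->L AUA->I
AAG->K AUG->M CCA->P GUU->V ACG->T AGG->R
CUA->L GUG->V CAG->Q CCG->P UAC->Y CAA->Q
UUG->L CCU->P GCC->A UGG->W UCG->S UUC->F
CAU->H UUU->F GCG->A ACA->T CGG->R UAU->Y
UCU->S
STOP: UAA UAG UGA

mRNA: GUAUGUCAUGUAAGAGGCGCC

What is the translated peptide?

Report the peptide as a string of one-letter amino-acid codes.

start AUG at pos 2
pos 2: AUG -> M; peptide=M
pos 5: UCA -> S; peptide=MS
pos 8: UGU -> C; peptide=MSC
pos 11: AAG -> K; peptide=MSCK
pos 14: AGG -> R; peptide=MSCKR
pos 17: CGC -> R; peptide=MSCKRR
pos 20: only 1 nt remain (<3), stop (end of mRNA)

Answer: MSCKRR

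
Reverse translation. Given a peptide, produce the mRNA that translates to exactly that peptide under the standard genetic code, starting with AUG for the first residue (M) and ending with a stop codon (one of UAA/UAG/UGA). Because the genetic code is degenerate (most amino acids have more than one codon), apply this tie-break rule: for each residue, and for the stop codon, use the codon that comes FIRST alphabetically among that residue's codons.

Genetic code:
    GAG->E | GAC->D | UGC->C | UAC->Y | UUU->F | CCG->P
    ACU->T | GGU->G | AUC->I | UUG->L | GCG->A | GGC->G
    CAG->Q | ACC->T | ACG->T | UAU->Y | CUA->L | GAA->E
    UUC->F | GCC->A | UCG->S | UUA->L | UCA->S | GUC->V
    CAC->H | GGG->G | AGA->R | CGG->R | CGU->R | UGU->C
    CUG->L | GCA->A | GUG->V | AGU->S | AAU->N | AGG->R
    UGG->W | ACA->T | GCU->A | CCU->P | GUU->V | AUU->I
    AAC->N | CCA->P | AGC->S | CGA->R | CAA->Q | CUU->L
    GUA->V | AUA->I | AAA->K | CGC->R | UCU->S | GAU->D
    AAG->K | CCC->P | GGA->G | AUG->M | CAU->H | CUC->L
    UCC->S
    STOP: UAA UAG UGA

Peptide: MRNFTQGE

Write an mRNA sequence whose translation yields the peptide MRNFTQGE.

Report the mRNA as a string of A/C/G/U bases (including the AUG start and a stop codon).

residue 1: M -> AUG (start codon)
residue 2: R codons sorted = AGA,AGG,CGA,CGC,CGG,CGU -> pick first = AGA
residue 3: N codons sorted = AAC,AAU -> pick first = AAC
residue 4: F codons sorted = UUC,UUU -> pick first = UUC
residue 5: T codons sorted = ACA,ACC,ACG,ACU -> pick first = ACA
residue 6: Q codons sorted = CAA,CAG -> pick first = CAA
residue 7: G codons sorted = GGA,GGC,GGG,GGU -> pick first = GGA
residue 8: E codons sorted = GAA,GAG -> pick first = GAA
terminator: stop codons sorted = UAA,UAG,UGA -> pick first = UAA

Answer: mRNA: AUGAGAAACUUCACACAAGGAGAAUAA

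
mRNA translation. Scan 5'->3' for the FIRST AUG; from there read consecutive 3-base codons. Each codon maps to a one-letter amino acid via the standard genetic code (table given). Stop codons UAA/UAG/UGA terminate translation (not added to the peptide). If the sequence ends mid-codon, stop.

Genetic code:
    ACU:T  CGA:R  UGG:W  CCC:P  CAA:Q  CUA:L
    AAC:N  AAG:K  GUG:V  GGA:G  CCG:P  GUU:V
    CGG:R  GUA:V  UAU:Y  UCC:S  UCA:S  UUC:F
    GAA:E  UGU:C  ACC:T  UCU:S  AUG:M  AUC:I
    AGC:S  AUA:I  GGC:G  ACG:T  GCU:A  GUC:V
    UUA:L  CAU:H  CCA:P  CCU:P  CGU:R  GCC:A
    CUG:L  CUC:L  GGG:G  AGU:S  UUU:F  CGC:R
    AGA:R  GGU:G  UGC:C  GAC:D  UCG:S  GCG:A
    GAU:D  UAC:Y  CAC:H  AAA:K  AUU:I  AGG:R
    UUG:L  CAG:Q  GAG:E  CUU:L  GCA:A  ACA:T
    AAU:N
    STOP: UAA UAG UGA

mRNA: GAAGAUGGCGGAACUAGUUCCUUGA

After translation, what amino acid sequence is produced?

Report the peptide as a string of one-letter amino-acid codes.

start AUG at pos 4
pos 4: AUG -> M; peptide=M
pos 7: GCG -> A; peptide=MA
pos 10: GAA -> E; peptide=MAE
pos 13: CUA -> L; peptide=MAEL
pos 16: GUU -> V; peptide=MAELV
pos 19: CCU -> P; peptide=MAELVP
pos 22: UGA -> STOP

Answer: MAELVP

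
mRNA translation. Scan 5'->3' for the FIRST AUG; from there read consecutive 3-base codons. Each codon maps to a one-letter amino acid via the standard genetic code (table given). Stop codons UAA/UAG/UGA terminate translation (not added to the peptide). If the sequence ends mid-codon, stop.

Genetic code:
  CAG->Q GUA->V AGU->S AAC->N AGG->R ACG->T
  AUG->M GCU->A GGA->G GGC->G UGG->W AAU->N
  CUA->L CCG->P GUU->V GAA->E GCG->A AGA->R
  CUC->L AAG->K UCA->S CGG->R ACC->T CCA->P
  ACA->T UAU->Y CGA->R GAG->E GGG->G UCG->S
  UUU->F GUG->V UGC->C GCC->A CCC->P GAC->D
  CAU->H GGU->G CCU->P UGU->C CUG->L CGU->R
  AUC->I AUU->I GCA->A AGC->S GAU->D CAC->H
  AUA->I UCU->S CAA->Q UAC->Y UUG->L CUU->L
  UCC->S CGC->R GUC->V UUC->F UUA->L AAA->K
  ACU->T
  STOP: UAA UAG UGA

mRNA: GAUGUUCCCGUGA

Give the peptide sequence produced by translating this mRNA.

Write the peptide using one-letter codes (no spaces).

start AUG at pos 1
pos 1: AUG -> M; peptide=M
pos 4: UUC -> F; peptide=MF
pos 7: CCG -> P; peptide=MFP
pos 10: UGA -> STOP

Answer: MFP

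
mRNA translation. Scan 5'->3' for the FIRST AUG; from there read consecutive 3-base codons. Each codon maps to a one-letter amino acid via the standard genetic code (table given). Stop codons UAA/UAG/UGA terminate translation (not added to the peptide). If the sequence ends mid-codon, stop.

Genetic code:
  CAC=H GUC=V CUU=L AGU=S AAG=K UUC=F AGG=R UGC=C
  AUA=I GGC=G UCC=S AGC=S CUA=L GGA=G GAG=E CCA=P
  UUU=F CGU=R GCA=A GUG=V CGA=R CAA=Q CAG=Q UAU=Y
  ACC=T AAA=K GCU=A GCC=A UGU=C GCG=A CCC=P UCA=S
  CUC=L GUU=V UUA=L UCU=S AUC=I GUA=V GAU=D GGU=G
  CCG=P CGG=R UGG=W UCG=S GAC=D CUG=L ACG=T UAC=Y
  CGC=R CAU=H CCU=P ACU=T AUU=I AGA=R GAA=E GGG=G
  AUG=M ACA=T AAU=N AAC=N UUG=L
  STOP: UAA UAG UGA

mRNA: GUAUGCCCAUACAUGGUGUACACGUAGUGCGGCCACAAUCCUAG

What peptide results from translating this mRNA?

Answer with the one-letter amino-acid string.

Answer: MPIHGVHVVRPQS

Derivation:
start AUG at pos 2
pos 2: AUG -> M; peptide=M
pos 5: CCC -> P; peptide=MP
pos 8: AUA -> I; peptide=MPI
pos 11: CAU -> H; peptide=MPIH
pos 14: GGU -> G; peptide=MPIHG
pos 17: GUA -> V; peptide=MPIHGV
pos 20: CAC -> H; peptide=MPIHGVH
pos 23: GUA -> V; peptide=MPIHGVHV
pos 26: GUG -> V; peptide=MPIHGVHVV
pos 29: CGG -> R; peptide=MPIHGVHVVR
pos 32: CCA -> P; peptide=MPIHGVHVVRP
pos 35: CAA -> Q; peptide=MPIHGVHVVRPQ
pos 38: UCC -> S; peptide=MPIHGVHVVRPQS
pos 41: UAG -> STOP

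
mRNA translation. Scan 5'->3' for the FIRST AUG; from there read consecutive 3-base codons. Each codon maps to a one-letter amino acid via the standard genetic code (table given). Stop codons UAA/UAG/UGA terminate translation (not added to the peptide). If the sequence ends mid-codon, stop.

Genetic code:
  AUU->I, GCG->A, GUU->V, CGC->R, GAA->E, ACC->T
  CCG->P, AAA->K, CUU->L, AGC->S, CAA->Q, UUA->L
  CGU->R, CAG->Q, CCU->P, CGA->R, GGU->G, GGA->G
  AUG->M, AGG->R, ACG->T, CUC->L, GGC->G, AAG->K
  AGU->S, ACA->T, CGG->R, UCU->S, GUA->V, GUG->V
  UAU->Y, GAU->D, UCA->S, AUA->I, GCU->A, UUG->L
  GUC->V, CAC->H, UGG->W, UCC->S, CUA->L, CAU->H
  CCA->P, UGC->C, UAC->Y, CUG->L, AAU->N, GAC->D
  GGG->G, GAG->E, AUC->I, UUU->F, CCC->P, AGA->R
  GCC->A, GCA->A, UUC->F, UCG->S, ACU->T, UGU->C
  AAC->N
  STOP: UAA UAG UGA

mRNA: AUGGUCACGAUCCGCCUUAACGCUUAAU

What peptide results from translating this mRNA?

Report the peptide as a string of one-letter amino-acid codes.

start AUG at pos 0
pos 0: AUG -> M; peptide=M
pos 3: GUC -> V; peptide=MV
pos 6: ACG -> T; peptide=MVT
pos 9: AUC -> I; peptide=MVTI
pos 12: CGC -> R; peptide=MVTIR
pos 15: CUU -> L; peptide=MVTIRL
pos 18: AAC -> N; peptide=MVTIRLN
pos 21: GCU -> A; peptide=MVTIRLNA
pos 24: UAA -> STOP

Answer: MVTIRLNA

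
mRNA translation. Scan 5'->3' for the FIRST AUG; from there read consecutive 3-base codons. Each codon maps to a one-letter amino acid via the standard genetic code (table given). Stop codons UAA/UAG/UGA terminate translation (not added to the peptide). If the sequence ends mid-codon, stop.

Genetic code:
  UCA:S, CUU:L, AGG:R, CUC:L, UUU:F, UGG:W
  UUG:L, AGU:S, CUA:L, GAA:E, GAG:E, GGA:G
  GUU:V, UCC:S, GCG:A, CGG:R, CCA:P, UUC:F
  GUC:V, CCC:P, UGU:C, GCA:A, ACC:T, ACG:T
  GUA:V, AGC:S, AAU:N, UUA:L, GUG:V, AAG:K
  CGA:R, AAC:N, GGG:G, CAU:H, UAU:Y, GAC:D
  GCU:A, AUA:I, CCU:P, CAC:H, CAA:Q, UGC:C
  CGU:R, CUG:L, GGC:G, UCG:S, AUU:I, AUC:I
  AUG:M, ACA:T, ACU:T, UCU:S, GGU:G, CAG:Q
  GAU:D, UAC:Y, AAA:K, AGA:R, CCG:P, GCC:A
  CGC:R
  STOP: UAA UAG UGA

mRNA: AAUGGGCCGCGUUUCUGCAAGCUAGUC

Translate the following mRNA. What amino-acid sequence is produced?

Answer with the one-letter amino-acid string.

Answer: MGRVSAS

Derivation:
start AUG at pos 1
pos 1: AUG -> M; peptide=M
pos 4: GGC -> G; peptide=MG
pos 7: CGC -> R; peptide=MGR
pos 10: GUU -> V; peptide=MGRV
pos 13: UCU -> S; peptide=MGRVS
pos 16: GCA -> A; peptide=MGRVSA
pos 19: AGC -> S; peptide=MGRVSAS
pos 22: UAG -> STOP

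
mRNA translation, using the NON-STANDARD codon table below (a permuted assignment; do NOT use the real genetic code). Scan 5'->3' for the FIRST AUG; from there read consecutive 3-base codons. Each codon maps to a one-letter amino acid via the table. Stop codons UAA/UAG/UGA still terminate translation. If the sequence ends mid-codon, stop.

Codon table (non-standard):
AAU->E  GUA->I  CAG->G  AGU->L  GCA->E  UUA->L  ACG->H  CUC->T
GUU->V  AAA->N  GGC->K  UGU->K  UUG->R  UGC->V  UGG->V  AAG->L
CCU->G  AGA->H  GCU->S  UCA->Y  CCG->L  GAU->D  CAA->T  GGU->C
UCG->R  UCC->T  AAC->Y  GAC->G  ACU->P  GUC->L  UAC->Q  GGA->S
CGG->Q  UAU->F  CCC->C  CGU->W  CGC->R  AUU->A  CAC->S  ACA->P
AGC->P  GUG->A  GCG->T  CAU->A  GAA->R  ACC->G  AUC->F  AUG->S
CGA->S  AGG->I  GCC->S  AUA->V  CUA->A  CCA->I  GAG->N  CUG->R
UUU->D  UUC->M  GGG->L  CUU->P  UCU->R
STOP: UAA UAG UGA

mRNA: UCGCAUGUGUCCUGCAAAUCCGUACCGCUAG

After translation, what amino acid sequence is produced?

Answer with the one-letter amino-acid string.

start AUG at pos 4
pos 4: AUG -> S; peptide=S
pos 7: UGU -> K; peptide=SK
pos 10: CCU -> G; peptide=SKG
pos 13: GCA -> E; peptide=SKGE
pos 16: AAU -> E; peptide=SKGEE
pos 19: CCG -> L; peptide=SKGEEL
pos 22: UAC -> Q; peptide=SKGEELQ
pos 25: CGC -> R; peptide=SKGEELQR
pos 28: UAG -> STOP

Answer: SKGEELQR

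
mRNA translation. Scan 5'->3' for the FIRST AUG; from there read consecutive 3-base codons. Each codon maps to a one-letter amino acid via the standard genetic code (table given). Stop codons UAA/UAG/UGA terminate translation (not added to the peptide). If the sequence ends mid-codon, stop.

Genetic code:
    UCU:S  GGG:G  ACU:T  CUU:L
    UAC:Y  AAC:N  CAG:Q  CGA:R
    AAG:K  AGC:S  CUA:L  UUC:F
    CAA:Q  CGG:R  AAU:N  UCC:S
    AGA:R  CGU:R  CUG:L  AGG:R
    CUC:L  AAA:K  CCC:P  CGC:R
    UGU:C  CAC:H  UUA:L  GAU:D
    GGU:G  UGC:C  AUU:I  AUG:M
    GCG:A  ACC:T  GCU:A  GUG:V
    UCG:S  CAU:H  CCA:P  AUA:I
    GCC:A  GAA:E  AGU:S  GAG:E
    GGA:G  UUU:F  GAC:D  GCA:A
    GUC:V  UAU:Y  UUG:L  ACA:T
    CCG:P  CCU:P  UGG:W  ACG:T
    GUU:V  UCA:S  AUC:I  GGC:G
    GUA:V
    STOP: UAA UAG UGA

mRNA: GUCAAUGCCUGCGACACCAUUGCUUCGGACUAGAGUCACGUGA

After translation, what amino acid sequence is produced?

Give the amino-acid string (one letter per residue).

Answer: MPATPLLRTRVT

Derivation:
start AUG at pos 4
pos 4: AUG -> M; peptide=M
pos 7: CCU -> P; peptide=MP
pos 10: GCG -> A; peptide=MPA
pos 13: ACA -> T; peptide=MPAT
pos 16: CCA -> P; peptide=MPATP
pos 19: UUG -> L; peptide=MPATPL
pos 22: CUU -> L; peptide=MPATPLL
pos 25: CGG -> R; peptide=MPATPLLR
pos 28: ACU -> T; peptide=MPATPLLRT
pos 31: AGA -> R; peptide=MPATPLLRTR
pos 34: GUC -> V; peptide=MPATPLLRTRV
pos 37: ACG -> T; peptide=MPATPLLRTRVT
pos 40: UGA -> STOP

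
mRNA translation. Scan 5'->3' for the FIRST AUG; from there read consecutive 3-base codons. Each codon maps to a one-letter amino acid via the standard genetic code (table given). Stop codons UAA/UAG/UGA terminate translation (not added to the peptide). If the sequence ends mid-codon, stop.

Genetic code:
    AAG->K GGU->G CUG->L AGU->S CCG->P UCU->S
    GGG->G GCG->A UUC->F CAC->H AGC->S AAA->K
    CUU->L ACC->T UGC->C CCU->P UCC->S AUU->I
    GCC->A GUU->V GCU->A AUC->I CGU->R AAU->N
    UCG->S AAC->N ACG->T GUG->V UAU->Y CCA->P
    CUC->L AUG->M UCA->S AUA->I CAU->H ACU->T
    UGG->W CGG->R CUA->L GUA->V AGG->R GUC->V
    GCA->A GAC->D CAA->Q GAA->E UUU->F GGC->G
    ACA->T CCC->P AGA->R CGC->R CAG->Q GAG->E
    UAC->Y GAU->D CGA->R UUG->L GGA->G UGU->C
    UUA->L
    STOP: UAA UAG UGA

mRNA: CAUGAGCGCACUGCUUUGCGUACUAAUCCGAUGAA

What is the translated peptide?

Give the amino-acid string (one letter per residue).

start AUG at pos 1
pos 1: AUG -> M; peptide=M
pos 4: AGC -> S; peptide=MS
pos 7: GCA -> A; peptide=MSA
pos 10: CUG -> L; peptide=MSAL
pos 13: CUU -> L; peptide=MSALL
pos 16: UGC -> C; peptide=MSALLC
pos 19: GUA -> V; peptide=MSALLCV
pos 22: CUA -> L; peptide=MSALLCVL
pos 25: AUC -> I; peptide=MSALLCVLI
pos 28: CGA -> R; peptide=MSALLCVLIR
pos 31: UGA -> STOP

Answer: MSALLCVLIR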